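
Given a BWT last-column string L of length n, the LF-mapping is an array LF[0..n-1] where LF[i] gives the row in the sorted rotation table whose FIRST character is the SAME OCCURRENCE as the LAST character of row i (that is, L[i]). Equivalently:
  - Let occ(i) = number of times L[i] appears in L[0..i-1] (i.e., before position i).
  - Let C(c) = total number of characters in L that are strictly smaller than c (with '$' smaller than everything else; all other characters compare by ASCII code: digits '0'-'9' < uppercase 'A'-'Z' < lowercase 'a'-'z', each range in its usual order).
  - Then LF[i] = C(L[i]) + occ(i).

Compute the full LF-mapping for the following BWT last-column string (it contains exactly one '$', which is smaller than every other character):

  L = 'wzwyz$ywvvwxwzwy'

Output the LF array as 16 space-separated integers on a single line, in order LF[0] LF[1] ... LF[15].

Answer: 3 13 4 10 14 0 11 5 1 2 6 9 7 15 8 12

Derivation:
Char counts: '$':1, 'v':2, 'w':6, 'x':1, 'y':3, 'z':3
C (first-col start): C('$')=0, C('v')=1, C('w')=3, C('x')=9, C('y')=10, C('z')=13
L[0]='w': occ=0, LF[0]=C('w')+0=3+0=3
L[1]='z': occ=0, LF[1]=C('z')+0=13+0=13
L[2]='w': occ=1, LF[2]=C('w')+1=3+1=4
L[3]='y': occ=0, LF[3]=C('y')+0=10+0=10
L[4]='z': occ=1, LF[4]=C('z')+1=13+1=14
L[5]='$': occ=0, LF[5]=C('$')+0=0+0=0
L[6]='y': occ=1, LF[6]=C('y')+1=10+1=11
L[7]='w': occ=2, LF[7]=C('w')+2=3+2=5
L[8]='v': occ=0, LF[8]=C('v')+0=1+0=1
L[9]='v': occ=1, LF[9]=C('v')+1=1+1=2
L[10]='w': occ=3, LF[10]=C('w')+3=3+3=6
L[11]='x': occ=0, LF[11]=C('x')+0=9+0=9
L[12]='w': occ=4, LF[12]=C('w')+4=3+4=7
L[13]='z': occ=2, LF[13]=C('z')+2=13+2=15
L[14]='w': occ=5, LF[14]=C('w')+5=3+5=8
L[15]='y': occ=2, LF[15]=C('y')+2=10+2=12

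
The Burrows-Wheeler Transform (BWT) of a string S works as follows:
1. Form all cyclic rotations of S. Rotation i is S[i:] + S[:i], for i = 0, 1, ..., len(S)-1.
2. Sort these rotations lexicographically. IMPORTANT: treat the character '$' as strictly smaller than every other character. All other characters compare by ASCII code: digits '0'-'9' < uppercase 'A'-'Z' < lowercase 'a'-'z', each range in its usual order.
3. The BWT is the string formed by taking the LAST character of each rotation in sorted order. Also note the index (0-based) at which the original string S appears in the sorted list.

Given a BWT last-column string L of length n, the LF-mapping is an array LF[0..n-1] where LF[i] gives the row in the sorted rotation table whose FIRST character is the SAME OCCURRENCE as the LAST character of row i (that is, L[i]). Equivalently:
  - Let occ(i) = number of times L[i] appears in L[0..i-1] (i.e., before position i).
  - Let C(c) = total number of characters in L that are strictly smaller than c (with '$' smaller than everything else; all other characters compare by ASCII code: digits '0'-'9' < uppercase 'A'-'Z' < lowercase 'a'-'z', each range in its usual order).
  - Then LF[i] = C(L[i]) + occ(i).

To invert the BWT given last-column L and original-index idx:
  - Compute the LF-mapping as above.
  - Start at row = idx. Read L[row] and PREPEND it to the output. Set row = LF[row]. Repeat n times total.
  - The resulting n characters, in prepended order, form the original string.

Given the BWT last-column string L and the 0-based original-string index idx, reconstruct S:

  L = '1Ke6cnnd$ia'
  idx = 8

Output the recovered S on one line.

Answer: incande6K1$

Derivation:
LF mapping: 1 3 7 2 5 9 10 6 0 8 4
Walk LF starting at row 8, prepending L[row]:
  step 1: row=8, L[8]='$', prepend. Next row=LF[8]=0
  step 2: row=0, L[0]='1', prepend. Next row=LF[0]=1
  step 3: row=1, L[1]='K', prepend. Next row=LF[1]=3
  step 4: row=3, L[3]='6', prepend. Next row=LF[3]=2
  step 5: row=2, L[2]='e', prepend. Next row=LF[2]=7
  step 6: row=7, L[7]='d', prepend. Next row=LF[7]=6
  step 7: row=6, L[6]='n', prepend. Next row=LF[6]=10
  step 8: row=10, L[10]='a', prepend. Next row=LF[10]=4
  step 9: row=4, L[4]='c', prepend. Next row=LF[4]=5
  step 10: row=5, L[5]='n', prepend. Next row=LF[5]=9
  step 11: row=9, L[9]='i', prepend. Next row=LF[9]=8
Reversed output: incande6K1$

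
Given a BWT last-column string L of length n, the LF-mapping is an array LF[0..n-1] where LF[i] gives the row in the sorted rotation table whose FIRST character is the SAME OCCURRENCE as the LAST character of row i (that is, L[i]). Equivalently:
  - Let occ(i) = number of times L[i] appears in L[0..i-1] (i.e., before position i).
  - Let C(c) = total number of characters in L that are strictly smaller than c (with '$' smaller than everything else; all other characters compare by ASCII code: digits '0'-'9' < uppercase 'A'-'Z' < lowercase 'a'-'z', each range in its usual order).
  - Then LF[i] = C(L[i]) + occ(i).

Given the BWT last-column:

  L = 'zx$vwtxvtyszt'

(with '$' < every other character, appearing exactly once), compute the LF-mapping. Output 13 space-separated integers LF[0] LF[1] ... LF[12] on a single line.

Answer: 11 8 0 5 7 2 9 6 3 10 1 12 4

Derivation:
Char counts: '$':1, 's':1, 't':3, 'v':2, 'w':1, 'x':2, 'y':1, 'z':2
C (first-col start): C('$')=0, C('s')=1, C('t')=2, C('v')=5, C('w')=7, C('x')=8, C('y')=10, C('z')=11
L[0]='z': occ=0, LF[0]=C('z')+0=11+0=11
L[1]='x': occ=0, LF[1]=C('x')+0=8+0=8
L[2]='$': occ=0, LF[2]=C('$')+0=0+0=0
L[3]='v': occ=0, LF[3]=C('v')+0=5+0=5
L[4]='w': occ=0, LF[4]=C('w')+0=7+0=7
L[5]='t': occ=0, LF[5]=C('t')+0=2+0=2
L[6]='x': occ=1, LF[6]=C('x')+1=8+1=9
L[7]='v': occ=1, LF[7]=C('v')+1=5+1=6
L[8]='t': occ=1, LF[8]=C('t')+1=2+1=3
L[9]='y': occ=0, LF[9]=C('y')+0=10+0=10
L[10]='s': occ=0, LF[10]=C('s')+0=1+0=1
L[11]='z': occ=1, LF[11]=C('z')+1=11+1=12
L[12]='t': occ=2, LF[12]=C('t')+2=2+2=4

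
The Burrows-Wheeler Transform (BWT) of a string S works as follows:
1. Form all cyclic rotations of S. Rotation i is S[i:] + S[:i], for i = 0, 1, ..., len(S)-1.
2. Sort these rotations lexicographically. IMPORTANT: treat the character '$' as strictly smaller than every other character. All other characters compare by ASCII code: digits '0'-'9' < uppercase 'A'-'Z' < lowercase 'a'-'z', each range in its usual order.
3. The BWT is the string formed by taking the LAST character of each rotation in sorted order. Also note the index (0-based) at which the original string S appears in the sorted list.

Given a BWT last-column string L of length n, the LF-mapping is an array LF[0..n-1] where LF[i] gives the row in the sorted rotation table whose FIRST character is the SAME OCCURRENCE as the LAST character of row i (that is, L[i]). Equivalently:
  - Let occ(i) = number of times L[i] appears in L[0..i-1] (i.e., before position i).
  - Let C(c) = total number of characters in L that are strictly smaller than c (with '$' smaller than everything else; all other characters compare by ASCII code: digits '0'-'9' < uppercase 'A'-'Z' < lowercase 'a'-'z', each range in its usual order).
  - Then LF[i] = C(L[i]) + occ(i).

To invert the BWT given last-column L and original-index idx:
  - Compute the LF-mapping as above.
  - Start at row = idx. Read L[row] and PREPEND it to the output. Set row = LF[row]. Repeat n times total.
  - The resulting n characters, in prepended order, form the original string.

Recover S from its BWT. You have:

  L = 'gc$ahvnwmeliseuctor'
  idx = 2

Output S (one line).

LF mapping: 6 2 0 1 7 17 11 18 10 4 9 8 14 5 16 3 15 12 13
Walk LF starting at row 2, prepending L[row]:
  step 1: row=2, L[2]='$', prepend. Next row=LF[2]=0
  step 2: row=0, L[0]='g', prepend. Next row=LF[0]=6
  step 3: row=6, L[6]='n', prepend. Next row=LF[6]=11
  step 4: row=11, L[11]='i', prepend. Next row=LF[11]=8
  step 5: row=8, L[8]='m', prepend. Next row=LF[8]=10
  step 6: row=10, L[10]='l', prepend. Next row=LF[10]=9
  step 7: row=9, L[9]='e', prepend. Next row=LF[9]=4
  step 8: row=4, L[4]='h', prepend. Next row=LF[4]=7
  step 9: row=7, L[7]='w', prepend. Next row=LF[7]=18
  step 10: row=18, L[18]='r', prepend. Next row=LF[18]=13
  step 11: row=13, L[13]='e', prepend. Next row=LF[13]=5
  step 12: row=5, L[5]='v', prepend. Next row=LF[5]=17
  step 13: row=17, L[17]='o', prepend. Next row=LF[17]=12
  step 14: row=12, L[12]='s', prepend. Next row=LF[12]=14
  step 15: row=14, L[14]='u', prepend. Next row=LF[14]=16
  step 16: row=16, L[16]='t', prepend. Next row=LF[16]=15
  step 17: row=15, L[15]='c', prepend. Next row=LF[15]=3
  step 18: row=3, L[3]='a', prepend. Next row=LF[3]=1
  step 19: row=1, L[1]='c', prepend. Next row=LF[1]=2
Reversed output: cactusoverwhelming$

Answer: cactusoverwhelming$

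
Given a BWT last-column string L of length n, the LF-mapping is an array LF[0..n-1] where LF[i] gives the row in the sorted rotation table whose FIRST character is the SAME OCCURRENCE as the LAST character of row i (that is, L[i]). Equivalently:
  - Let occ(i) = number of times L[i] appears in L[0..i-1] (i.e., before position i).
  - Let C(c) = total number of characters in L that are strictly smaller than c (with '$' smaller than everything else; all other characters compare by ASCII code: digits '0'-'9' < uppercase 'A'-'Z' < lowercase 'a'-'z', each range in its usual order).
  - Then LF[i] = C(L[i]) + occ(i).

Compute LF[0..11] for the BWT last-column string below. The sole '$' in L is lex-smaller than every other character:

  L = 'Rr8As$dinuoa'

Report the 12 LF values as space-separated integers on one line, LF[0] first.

Char counts: '$':1, '8':1, 'A':1, 'R':1, 'a':1, 'd':1, 'i':1, 'n':1, 'o':1, 'r':1, 's':1, 'u':1
C (first-col start): C('$')=0, C('8')=1, C('A')=2, C('R')=3, C('a')=4, C('d')=5, C('i')=6, C('n')=7, C('o')=8, C('r')=9, C('s')=10, C('u')=11
L[0]='R': occ=0, LF[0]=C('R')+0=3+0=3
L[1]='r': occ=0, LF[1]=C('r')+0=9+0=9
L[2]='8': occ=0, LF[2]=C('8')+0=1+0=1
L[3]='A': occ=0, LF[3]=C('A')+0=2+0=2
L[4]='s': occ=0, LF[4]=C('s')+0=10+0=10
L[5]='$': occ=0, LF[5]=C('$')+0=0+0=0
L[6]='d': occ=0, LF[6]=C('d')+0=5+0=5
L[7]='i': occ=0, LF[7]=C('i')+0=6+0=6
L[8]='n': occ=0, LF[8]=C('n')+0=7+0=7
L[9]='u': occ=0, LF[9]=C('u')+0=11+0=11
L[10]='o': occ=0, LF[10]=C('o')+0=8+0=8
L[11]='a': occ=0, LF[11]=C('a')+0=4+0=4

Answer: 3 9 1 2 10 0 5 6 7 11 8 4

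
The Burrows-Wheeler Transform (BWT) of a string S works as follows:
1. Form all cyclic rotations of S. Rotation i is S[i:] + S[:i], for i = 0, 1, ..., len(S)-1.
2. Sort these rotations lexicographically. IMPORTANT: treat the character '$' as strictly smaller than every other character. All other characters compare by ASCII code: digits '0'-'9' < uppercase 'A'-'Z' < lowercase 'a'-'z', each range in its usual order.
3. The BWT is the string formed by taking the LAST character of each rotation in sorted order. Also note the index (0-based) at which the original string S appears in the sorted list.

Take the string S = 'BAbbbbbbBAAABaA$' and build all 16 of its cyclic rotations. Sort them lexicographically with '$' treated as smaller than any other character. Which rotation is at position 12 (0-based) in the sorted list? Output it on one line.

Answer: bbbBAAABaA$BAbbb

Derivation:
All 16 rotations (rotation i = S[i:]+S[:i]):
  rot[0] = BAbbbbbbBAAABaA$
  rot[1] = AbbbbbbBAAABaA$B
  rot[2] = bbbbbbBAAABaA$BA
  rot[3] = bbbbbBAAABaA$BAb
  rot[4] = bbbbBAAABaA$BAbb
  rot[5] = bbbBAAABaA$BAbbb
  rot[6] = bbBAAABaA$BAbbbb
  rot[7] = bBAAABaA$BAbbbbb
  rot[8] = BAAABaA$BAbbbbbb
  rot[9] = AAABaA$BAbbbbbbB
  rot[10] = AABaA$BAbbbbbbBA
  rot[11] = ABaA$BAbbbbbbBAA
  rot[12] = BaA$BAbbbbbbBAAA
  rot[13] = aA$BAbbbbbbBAAAB
  rot[14] = A$BAbbbbbbBAAABa
  rot[15] = $BAbbbbbbBAAABaA
Sorted (with $ < everything):
  sorted[0] = $BAbbbbbbBAAABaA
  sorted[1] = A$BAbbbbbbBAAABa
  sorted[2] = AAABaA$BAbbbbbbB
  sorted[3] = AABaA$BAbbbbbbBA
  sorted[4] = ABaA$BAbbbbbbBAA
  sorted[5] = AbbbbbbBAAABaA$B
  sorted[6] = BAAABaA$BAbbbbbb
  sorted[7] = BAbbbbbbBAAABaA$
  sorted[8] = BaA$BAbbbbbbBAAA
  sorted[9] = aA$BAbbbbbbBAAAB
  sorted[10] = bBAAABaA$BAbbbbb
  sorted[11] = bbBAAABaA$BAbbbb
  sorted[12] = bbbBAAABaA$BAbbb
  sorted[13] = bbbbBAAABaA$BAbb
  sorted[14] = bbbbbBAAABaA$BAb
  sorted[15] = bbbbbbBAAABaA$BA
sorted[12] = bbbBAAABaA$BAbbb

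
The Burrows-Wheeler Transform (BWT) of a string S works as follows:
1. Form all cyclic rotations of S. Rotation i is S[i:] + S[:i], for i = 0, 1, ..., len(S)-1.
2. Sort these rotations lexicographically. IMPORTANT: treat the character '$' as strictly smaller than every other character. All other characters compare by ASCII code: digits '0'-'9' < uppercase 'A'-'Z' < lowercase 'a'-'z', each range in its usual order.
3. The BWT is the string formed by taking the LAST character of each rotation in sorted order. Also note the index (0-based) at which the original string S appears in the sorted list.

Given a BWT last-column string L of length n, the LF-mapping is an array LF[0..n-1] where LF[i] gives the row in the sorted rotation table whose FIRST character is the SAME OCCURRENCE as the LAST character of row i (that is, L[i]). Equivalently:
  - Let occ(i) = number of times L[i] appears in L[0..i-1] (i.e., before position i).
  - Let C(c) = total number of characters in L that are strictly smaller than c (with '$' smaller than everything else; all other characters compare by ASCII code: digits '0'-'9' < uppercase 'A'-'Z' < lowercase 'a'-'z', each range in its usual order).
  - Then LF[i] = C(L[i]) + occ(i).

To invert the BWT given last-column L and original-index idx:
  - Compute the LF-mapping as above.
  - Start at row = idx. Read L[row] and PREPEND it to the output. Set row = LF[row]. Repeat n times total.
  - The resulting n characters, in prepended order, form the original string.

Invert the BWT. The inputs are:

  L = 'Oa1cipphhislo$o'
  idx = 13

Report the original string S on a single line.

Answer: philosophica1O$

Derivation:
LF mapping: 2 3 1 4 7 12 13 5 6 8 14 9 10 0 11
Walk LF starting at row 13, prepending L[row]:
  step 1: row=13, L[13]='$', prepend. Next row=LF[13]=0
  step 2: row=0, L[0]='O', prepend. Next row=LF[0]=2
  step 3: row=2, L[2]='1', prepend. Next row=LF[2]=1
  step 4: row=1, L[1]='a', prepend. Next row=LF[1]=3
  step 5: row=3, L[3]='c', prepend. Next row=LF[3]=4
  step 6: row=4, L[4]='i', prepend. Next row=LF[4]=7
  step 7: row=7, L[7]='h', prepend. Next row=LF[7]=5
  step 8: row=5, L[5]='p', prepend. Next row=LF[5]=12
  step 9: row=12, L[12]='o', prepend. Next row=LF[12]=10
  step 10: row=10, L[10]='s', prepend. Next row=LF[10]=14
  step 11: row=14, L[14]='o', prepend. Next row=LF[14]=11
  step 12: row=11, L[11]='l', prepend. Next row=LF[11]=9
  step 13: row=9, L[9]='i', prepend. Next row=LF[9]=8
  step 14: row=8, L[8]='h', prepend. Next row=LF[8]=6
  step 15: row=6, L[6]='p', prepend. Next row=LF[6]=13
Reversed output: philosophica1O$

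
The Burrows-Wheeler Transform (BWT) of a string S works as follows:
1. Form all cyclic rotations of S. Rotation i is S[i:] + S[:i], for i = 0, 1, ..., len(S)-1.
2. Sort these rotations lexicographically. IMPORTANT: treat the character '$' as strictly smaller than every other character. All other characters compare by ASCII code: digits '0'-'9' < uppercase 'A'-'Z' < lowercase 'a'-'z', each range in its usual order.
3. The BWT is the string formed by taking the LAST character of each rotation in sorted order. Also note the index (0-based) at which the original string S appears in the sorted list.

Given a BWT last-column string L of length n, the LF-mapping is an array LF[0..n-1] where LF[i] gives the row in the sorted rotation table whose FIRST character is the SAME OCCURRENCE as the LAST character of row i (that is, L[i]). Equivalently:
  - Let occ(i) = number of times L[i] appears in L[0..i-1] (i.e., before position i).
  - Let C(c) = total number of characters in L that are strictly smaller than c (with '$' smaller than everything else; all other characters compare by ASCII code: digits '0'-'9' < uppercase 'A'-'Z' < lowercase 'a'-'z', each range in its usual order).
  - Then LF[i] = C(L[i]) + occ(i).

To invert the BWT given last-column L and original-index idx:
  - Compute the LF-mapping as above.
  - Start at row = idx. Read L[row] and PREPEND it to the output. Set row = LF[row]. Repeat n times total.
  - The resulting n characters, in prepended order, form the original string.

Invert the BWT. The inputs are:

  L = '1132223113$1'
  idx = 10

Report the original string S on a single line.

Answer: 32121213311$

Derivation:
LF mapping: 1 2 9 6 7 8 10 3 4 11 0 5
Walk LF starting at row 10, prepending L[row]:
  step 1: row=10, L[10]='$', prepend. Next row=LF[10]=0
  step 2: row=0, L[0]='1', prepend. Next row=LF[0]=1
  step 3: row=1, L[1]='1', prepend. Next row=LF[1]=2
  step 4: row=2, L[2]='3', prepend. Next row=LF[2]=9
  step 5: row=9, L[9]='3', prepend. Next row=LF[9]=11
  step 6: row=11, L[11]='1', prepend. Next row=LF[11]=5
  step 7: row=5, L[5]='2', prepend. Next row=LF[5]=8
  step 8: row=8, L[8]='1', prepend. Next row=LF[8]=4
  step 9: row=4, L[4]='2', prepend. Next row=LF[4]=7
  step 10: row=7, L[7]='1', prepend. Next row=LF[7]=3
  step 11: row=3, L[3]='2', prepend. Next row=LF[3]=6
  step 12: row=6, L[6]='3', prepend. Next row=LF[6]=10
Reversed output: 32121213311$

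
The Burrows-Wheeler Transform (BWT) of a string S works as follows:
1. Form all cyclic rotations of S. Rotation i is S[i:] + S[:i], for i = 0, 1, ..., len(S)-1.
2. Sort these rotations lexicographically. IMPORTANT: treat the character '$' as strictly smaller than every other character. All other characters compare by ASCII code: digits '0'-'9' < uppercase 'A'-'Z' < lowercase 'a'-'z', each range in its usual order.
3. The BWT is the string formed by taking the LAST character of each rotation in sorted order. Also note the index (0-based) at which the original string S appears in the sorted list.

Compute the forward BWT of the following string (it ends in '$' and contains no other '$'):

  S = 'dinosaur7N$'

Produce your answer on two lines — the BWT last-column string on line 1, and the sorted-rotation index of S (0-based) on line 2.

Answer: Nr7s$dinuoa
4

Derivation:
All 11 rotations (rotation i = S[i:]+S[:i]):
  rot[0] = dinosaur7N$
  rot[1] = inosaur7N$d
  rot[2] = nosaur7N$di
  rot[3] = osaur7N$din
  rot[4] = saur7N$dino
  rot[5] = aur7N$dinos
  rot[6] = ur7N$dinosa
  rot[7] = r7N$dinosau
  rot[8] = 7N$dinosaur
  rot[9] = N$dinosaur7
  rot[10] = $dinosaur7N
Sorted (with $ < everything):
  sorted[0] = $dinosaur7N  (last char: 'N')
  sorted[1] = 7N$dinosaur  (last char: 'r')
  sorted[2] = N$dinosaur7  (last char: '7')
  sorted[3] = aur7N$dinos  (last char: 's')
  sorted[4] = dinosaur7N$  (last char: '$')
  sorted[5] = inosaur7N$d  (last char: 'd')
  sorted[6] = nosaur7N$di  (last char: 'i')
  sorted[7] = osaur7N$din  (last char: 'n')
  sorted[8] = r7N$dinosau  (last char: 'u')
  sorted[9] = saur7N$dino  (last char: 'o')
  sorted[10] = ur7N$dinosa  (last char: 'a')
Last column: Nr7s$dinuoa
Original string S is at sorted index 4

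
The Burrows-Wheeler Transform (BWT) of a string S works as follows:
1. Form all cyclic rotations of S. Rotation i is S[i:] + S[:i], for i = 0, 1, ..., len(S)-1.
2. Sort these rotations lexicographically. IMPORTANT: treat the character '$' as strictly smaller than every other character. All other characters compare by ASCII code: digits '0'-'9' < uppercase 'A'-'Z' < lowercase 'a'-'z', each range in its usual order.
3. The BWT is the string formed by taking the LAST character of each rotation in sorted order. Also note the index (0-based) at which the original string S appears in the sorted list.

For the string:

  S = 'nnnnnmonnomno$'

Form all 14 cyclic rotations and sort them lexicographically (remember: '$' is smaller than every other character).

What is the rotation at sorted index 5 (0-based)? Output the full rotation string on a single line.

All 14 rotations (rotation i = S[i:]+S[:i]):
  rot[0] = nnnnnmonnomno$
  rot[1] = nnnnmonnomno$n
  rot[2] = nnnmonnomno$nn
  rot[3] = nnmonnomno$nnn
  rot[4] = nmonnomno$nnnn
  rot[5] = monnomno$nnnnn
  rot[6] = onnomno$nnnnnm
  rot[7] = nnomno$nnnnnmo
  rot[8] = nomno$nnnnnmon
  rot[9] = omno$nnnnnmonn
  rot[10] = mno$nnnnnmonno
  rot[11] = no$nnnnnmonnom
  rot[12] = o$nnnnnmonnomn
  rot[13] = $nnnnnmonnomno
Sorted (with $ < everything):
  sorted[0] = $nnnnnmonnomno
  sorted[1] = mno$nnnnnmonno
  sorted[2] = monnomno$nnnnn
  sorted[3] = nmonnomno$nnnn
  sorted[4] = nnmonnomno$nnn
  sorted[5] = nnnmonnomno$nn
  sorted[6] = nnnnmonnomno$n
  sorted[7] = nnnnnmonnomno$
  sorted[8] = nnomno$nnnnnmo
  sorted[9] = no$nnnnnmonnom
  sorted[10] = nomno$nnnnnmon
  sorted[11] = o$nnnnnmonnomn
  sorted[12] = omno$nnnnnmonn
  sorted[13] = onnomno$nnnnnm
sorted[5] = nnnmonnomno$nn

Answer: nnnmonnomno$nn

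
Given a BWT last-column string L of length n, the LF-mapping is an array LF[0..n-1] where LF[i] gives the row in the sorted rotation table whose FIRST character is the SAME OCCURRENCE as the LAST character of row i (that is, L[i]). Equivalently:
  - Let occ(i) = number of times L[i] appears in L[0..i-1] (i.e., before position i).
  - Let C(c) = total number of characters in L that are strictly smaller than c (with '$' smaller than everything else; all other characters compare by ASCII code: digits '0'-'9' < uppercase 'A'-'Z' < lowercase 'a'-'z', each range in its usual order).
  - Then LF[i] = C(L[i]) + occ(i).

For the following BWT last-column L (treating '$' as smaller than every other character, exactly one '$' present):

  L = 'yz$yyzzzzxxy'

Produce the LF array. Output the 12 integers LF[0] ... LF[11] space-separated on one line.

Answer: 3 7 0 4 5 8 9 10 11 1 2 6

Derivation:
Char counts: '$':1, 'x':2, 'y':4, 'z':5
C (first-col start): C('$')=0, C('x')=1, C('y')=3, C('z')=7
L[0]='y': occ=0, LF[0]=C('y')+0=3+0=3
L[1]='z': occ=0, LF[1]=C('z')+0=7+0=7
L[2]='$': occ=0, LF[2]=C('$')+0=0+0=0
L[3]='y': occ=1, LF[3]=C('y')+1=3+1=4
L[4]='y': occ=2, LF[4]=C('y')+2=3+2=5
L[5]='z': occ=1, LF[5]=C('z')+1=7+1=8
L[6]='z': occ=2, LF[6]=C('z')+2=7+2=9
L[7]='z': occ=3, LF[7]=C('z')+3=7+3=10
L[8]='z': occ=4, LF[8]=C('z')+4=7+4=11
L[9]='x': occ=0, LF[9]=C('x')+0=1+0=1
L[10]='x': occ=1, LF[10]=C('x')+1=1+1=2
L[11]='y': occ=3, LF[11]=C('y')+3=3+3=6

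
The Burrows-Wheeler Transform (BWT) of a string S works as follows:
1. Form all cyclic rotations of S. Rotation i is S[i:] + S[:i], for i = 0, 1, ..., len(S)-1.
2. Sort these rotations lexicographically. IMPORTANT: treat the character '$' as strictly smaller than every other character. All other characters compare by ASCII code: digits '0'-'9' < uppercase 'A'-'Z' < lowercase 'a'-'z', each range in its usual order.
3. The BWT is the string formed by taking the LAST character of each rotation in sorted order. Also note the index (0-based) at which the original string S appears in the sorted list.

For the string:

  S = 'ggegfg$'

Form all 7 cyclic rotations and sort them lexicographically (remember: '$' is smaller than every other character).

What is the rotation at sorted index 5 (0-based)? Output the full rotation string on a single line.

Answer: gfg$gge

Derivation:
All 7 rotations (rotation i = S[i:]+S[:i]):
  rot[0] = ggegfg$
  rot[1] = gegfg$g
  rot[2] = egfg$gg
  rot[3] = gfg$gge
  rot[4] = fg$ggeg
  rot[5] = g$ggegf
  rot[6] = $ggegfg
Sorted (with $ < everything):
  sorted[0] = $ggegfg
  sorted[1] = egfg$gg
  sorted[2] = fg$ggeg
  sorted[3] = g$ggegf
  sorted[4] = gegfg$g
  sorted[5] = gfg$gge
  sorted[6] = ggegfg$
sorted[5] = gfg$gge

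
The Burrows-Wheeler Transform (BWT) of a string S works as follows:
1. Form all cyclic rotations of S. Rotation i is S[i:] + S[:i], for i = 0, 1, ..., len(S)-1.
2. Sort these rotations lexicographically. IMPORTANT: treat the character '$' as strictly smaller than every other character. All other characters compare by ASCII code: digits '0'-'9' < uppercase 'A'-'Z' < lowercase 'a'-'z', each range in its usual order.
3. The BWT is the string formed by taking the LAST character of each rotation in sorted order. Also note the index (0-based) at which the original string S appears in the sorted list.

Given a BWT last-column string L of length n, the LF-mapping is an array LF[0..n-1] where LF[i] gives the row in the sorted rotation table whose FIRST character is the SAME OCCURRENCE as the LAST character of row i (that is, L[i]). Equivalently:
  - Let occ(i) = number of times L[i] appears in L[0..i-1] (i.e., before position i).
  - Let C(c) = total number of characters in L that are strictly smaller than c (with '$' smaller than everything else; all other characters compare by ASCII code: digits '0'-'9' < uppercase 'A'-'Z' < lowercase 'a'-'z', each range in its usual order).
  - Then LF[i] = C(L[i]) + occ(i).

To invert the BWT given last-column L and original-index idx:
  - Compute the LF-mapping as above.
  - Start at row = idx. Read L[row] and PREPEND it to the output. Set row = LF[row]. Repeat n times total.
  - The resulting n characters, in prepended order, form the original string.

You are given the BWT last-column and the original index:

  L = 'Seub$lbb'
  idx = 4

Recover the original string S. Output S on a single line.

LF mapping: 1 5 7 2 0 6 3 4
Walk LF starting at row 4, prepending L[row]:
  step 1: row=4, L[4]='$', prepend. Next row=LF[4]=0
  step 2: row=0, L[0]='S', prepend. Next row=LF[0]=1
  step 3: row=1, L[1]='e', prepend. Next row=LF[1]=5
  step 4: row=5, L[5]='l', prepend. Next row=LF[5]=6
  step 5: row=6, L[6]='b', prepend. Next row=LF[6]=3
  step 6: row=3, L[3]='b', prepend. Next row=LF[3]=2
  step 7: row=2, L[2]='u', prepend. Next row=LF[2]=7
  step 8: row=7, L[7]='b', prepend. Next row=LF[7]=4
Reversed output: bubbleS$

Answer: bubbleS$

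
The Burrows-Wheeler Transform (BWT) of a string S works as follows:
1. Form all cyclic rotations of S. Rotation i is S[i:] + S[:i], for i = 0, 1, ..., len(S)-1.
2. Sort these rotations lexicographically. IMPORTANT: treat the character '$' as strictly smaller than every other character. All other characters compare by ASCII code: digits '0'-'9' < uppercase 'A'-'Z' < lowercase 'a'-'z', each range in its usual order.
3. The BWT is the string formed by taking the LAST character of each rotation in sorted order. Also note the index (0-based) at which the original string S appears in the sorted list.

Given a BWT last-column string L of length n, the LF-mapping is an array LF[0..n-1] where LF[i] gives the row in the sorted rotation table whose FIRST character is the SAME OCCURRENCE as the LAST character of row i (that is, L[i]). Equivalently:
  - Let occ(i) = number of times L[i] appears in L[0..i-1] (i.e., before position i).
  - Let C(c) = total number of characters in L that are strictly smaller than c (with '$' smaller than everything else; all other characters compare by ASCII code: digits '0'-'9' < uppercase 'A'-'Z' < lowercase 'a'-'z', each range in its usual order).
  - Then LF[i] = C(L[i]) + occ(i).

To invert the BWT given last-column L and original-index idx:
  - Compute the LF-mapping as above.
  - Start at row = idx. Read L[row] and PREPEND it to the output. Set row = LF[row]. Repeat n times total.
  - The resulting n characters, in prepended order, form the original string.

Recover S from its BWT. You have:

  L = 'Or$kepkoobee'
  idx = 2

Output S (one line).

Answer: bookkeeperO$

Derivation:
LF mapping: 1 11 0 6 3 10 7 8 9 2 4 5
Walk LF starting at row 2, prepending L[row]:
  step 1: row=2, L[2]='$', prepend. Next row=LF[2]=0
  step 2: row=0, L[0]='O', prepend. Next row=LF[0]=1
  step 3: row=1, L[1]='r', prepend. Next row=LF[1]=11
  step 4: row=11, L[11]='e', prepend. Next row=LF[11]=5
  step 5: row=5, L[5]='p', prepend. Next row=LF[5]=10
  step 6: row=10, L[10]='e', prepend. Next row=LF[10]=4
  step 7: row=4, L[4]='e', prepend. Next row=LF[4]=3
  step 8: row=3, L[3]='k', prepend. Next row=LF[3]=6
  step 9: row=6, L[6]='k', prepend. Next row=LF[6]=7
  step 10: row=7, L[7]='o', prepend. Next row=LF[7]=8
  step 11: row=8, L[8]='o', prepend. Next row=LF[8]=9
  step 12: row=9, L[9]='b', prepend. Next row=LF[9]=2
Reversed output: bookkeeperO$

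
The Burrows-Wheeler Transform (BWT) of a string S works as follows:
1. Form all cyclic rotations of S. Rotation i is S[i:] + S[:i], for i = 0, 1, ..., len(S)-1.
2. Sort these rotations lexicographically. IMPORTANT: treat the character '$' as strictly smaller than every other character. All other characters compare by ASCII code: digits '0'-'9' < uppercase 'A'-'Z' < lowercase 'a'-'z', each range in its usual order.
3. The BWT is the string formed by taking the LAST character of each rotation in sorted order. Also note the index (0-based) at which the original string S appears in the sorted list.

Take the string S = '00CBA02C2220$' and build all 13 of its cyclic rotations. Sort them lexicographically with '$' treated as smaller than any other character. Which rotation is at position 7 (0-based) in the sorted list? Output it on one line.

Answer: 2220$00CBA02C

Derivation:
All 13 rotations (rotation i = S[i:]+S[:i]):
  rot[0] = 00CBA02C2220$
  rot[1] = 0CBA02C2220$0
  rot[2] = CBA02C2220$00
  rot[3] = BA02C2220$00C
  rot[4] = A02C2220$00CB
  rot[5] = 02C2220$00CBA
  rot[6] = 2C2220$00CBA0
  rot[7] = C2220$00CBA02
  rot[8] = 2220$00CBA02C
  rot[9] = 220$00CBA02C2
  rot[10] = 20$00CBA02C22
  rot[11] = 0$00CBA02C222
  rot[12] = $00CBA02C2220
Sorted (with $ < everything):
  sorted[0] = $00CBA02C2220
  sorted[1] = 0$00CBA02C222
  sorted[2] = 00CBA02C2220$
  sorted[3] = 02C2220$00CBA
  sorted[4] = 0CBA02C2220$0
  sorted[5] = 20$00CBA02C22
  sorted[6] = 220$00CBA02C2
  sorted[7] = 2220$00CBA02C
  sorted[8] = 2C2220$00CBA0
  sorted[9] = A02C2220$00CB
  sorted[10] = BA02C2220$00C
  sorted[11] = C2220$00CBA02
  sorted[12] = CBA02C2220$00
sorted[7] = 2220$00CBA02C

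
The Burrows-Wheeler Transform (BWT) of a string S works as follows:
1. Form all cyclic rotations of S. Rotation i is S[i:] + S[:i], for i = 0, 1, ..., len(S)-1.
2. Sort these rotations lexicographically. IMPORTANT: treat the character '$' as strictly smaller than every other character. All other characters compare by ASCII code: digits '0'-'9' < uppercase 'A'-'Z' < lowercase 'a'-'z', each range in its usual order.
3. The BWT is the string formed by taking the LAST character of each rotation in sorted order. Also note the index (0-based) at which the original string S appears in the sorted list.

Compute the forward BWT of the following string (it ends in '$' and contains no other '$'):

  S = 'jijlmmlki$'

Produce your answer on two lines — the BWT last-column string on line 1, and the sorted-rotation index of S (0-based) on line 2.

All 10 rotations (rotation i = S[i:]+S[:i]):
  rot[0] = jijlmmlki$
  rot[1] = ijlmmlki$j
  rot[2] = jlmmlki$ji
  rot[3] = lmmlki$jij
  rot[4] = mmlki$jijl
  rot[5] = mlki$jijlm
  rot[6] = lki$jijlmm
  rot[7] = ki$jijlmml
  rot[8] = i$jijlmmlk
  rot[9] = $jijlmmlki
Sorted (with $ < everything):
  sorted[0] = $jijlmmlki  (last char: 'i')
  sorted[1] = i$jijlmmlk  (last char: 'k')
  sorted[2] = ijlmmlki$j  (last char: 'j')
  sorted[3] = jijlmmlki$  (last char: '$')
  sorted[4] = jlmmlki$ji  (last char: 'i')
  sorted[5] = ki$jijlmml  (last char: 'l')
  sorted[6] = lki$jijlmm  (last char: 'm')
  sorted[7] = lmmlki$jij  (last char: 'j')
  sorted[8] = mlki$jijlm  (last char: 'm')
  sorted[9] = mmlki$jijl  (last char: 'l')
Last column: ikj$ilmjml
Original string S is at sorted index 3

Answer: ikj$ilmjml
3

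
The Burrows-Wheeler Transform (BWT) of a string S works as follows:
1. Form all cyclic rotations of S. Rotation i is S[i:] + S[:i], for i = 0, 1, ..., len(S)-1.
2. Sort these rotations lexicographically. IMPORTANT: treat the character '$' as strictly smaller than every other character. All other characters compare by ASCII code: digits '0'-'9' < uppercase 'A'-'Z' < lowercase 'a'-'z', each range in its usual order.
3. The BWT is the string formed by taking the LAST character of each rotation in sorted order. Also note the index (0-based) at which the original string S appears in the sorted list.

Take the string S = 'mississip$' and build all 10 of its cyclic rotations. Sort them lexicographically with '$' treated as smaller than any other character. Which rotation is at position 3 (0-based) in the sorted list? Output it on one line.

Answer: ississip$m

Derivation:
All 10 rotations (rotation i = S[i:]+S[:i]):
  rot[0] = mississip$
  rot[1] = ississip$m
  rot[2] = ssissip$mi
  rot[3] = sissip$mis
  rot[4] = issip$miss
  rot[5] = ssip$missi
  rot[6] = sip$missis
  rot[7] = ip$mississ
  rot[8] = p$mississi
  rot[9] = $mississip
Sorted (with $ < everything):
  sorted[0] = $mississip
  sorted[1] = ip$mississ
  sorted[2] = issip$miss
  sorted[3] = ississip$m
  sorted[4] = mississip$
  sorted[5] = p$mississi
  sorted[6] = sip$missis
  sorted[7] = sissip$mis
  sorted[8] = ssip$missi
  sorted[9] = ssissip$mi
sorted[3] = ississip$m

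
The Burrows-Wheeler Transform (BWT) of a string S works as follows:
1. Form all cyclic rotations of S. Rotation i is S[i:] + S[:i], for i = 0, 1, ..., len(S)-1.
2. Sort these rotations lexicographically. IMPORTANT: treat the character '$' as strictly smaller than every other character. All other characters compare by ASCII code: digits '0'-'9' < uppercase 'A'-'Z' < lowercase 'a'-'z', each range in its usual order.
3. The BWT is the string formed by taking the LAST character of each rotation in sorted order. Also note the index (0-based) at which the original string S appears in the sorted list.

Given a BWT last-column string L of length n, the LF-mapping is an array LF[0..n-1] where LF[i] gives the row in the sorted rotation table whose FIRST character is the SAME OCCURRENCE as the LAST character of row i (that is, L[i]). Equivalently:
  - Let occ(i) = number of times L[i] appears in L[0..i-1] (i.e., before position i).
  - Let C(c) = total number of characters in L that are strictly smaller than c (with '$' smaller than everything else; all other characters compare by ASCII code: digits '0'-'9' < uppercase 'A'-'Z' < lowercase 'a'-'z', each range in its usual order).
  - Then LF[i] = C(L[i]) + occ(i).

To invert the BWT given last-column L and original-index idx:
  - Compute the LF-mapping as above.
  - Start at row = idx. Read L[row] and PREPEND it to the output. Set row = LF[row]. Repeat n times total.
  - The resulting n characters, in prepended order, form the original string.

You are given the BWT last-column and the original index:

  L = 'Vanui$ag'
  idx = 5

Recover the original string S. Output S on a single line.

Answer: iguanaV$

Derivation:
LF mapping: 1 2 6 7 5 0 3 4
Walk LF starting at row 5, prepending L[row]:
  step 1: row=5, L[5]='$', prepend. Next row=LF[5]=0
  step 2: row=0, L[0]='V', prepend. Next row=LF[0]=1
  step 3: row=1, L[1]='a', prepend. Next row=LF[1]=2
  step 4: row=2, L[2]='n', prepend. Next row=LF[2]=6
  step 5: row=6, L[6]='a', prepend. Next row=LF[6]=3
  step 6: row=3, L[3]='u', prepend. Next row=LF[3]=7
  step 7: row=7, L[7]='g', prepend. Next row=LF[7]=4
  step 8: row=4, L[4]='i', prepend. Next row=LF[4]=5
Reversed output: iguanaV$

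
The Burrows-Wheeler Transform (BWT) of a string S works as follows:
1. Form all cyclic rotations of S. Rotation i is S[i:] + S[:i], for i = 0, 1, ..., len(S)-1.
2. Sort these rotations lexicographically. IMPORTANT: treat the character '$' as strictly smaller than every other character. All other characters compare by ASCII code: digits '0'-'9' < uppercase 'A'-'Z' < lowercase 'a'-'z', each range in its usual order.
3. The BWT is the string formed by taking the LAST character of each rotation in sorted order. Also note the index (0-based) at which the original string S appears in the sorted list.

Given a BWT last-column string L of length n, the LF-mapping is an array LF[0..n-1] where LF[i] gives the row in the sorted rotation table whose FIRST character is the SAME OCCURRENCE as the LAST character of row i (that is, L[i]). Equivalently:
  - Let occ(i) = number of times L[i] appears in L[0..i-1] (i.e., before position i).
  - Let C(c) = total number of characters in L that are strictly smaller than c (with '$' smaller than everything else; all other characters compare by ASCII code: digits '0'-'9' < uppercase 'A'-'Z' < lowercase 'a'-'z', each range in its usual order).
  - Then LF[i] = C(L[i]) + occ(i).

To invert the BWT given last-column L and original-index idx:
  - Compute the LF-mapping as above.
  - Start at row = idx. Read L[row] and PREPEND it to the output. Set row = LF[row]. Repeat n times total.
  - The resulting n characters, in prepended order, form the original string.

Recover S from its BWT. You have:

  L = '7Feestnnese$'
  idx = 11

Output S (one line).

Answer: tennesseeF7$

Derivation:
LF mapping: 1 2 3 4 9 11 7 8 5 10 6 0
Walk LF starting at row 11, prepending L[row]:
  step 1: row=11, L[11]='$', prepend. Next row=LF[11]=0
  step 2: row=0, L[0]='7', prepend. Next row=LF[0]=1
  step 3: row=1, L[1]='F', prepend. Next row=LF[1]=2
  step 4: row=2, L[2]='e', prepend. Next row=LF[2]=3
  step 5: row=3, L[3]='e', prepend. Next row=LF[3]=4
  step 6: row=4, L[4]='s', prepend. Next row=LF[4]=9
  step 7: row=9, L[9]='s', prepend. Next row=LF[9]=10
  step 8: row=10, L[10]='e', prepend. Next row=LF[10]=6
  step 9: row=6, L[6]='n', prepend. Next row=LF[6]=7
  step 10: row=7, L[7]='n', prepend. Next row=LF[7]=8
  step 11: row=8, L[8]='e', prepend. Next row=LF[8]=5
  step 12: row=5, L[5]='t', prepend. Next row=LF[5]=11
Reversed output: tennesseeF7$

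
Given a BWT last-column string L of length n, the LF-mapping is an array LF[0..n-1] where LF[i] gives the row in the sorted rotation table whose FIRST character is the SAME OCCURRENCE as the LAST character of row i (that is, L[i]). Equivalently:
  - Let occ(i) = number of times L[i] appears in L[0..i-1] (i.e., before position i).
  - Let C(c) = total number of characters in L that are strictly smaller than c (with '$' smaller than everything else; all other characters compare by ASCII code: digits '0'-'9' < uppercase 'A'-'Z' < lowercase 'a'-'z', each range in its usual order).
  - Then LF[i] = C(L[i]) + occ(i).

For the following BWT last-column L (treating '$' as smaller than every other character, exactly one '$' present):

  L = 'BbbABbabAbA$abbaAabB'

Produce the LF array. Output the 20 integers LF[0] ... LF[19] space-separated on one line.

Answer: 5 12 13 1 6 14 8 15 2 16 3 0 9 17 18 10 4 11 19 7

Derivation:
Char counts: '$':1, 'A':4, 'B':3, 'a':4, 'b':8
C (first-col start): C('$')=0, C('A')=1, C('B')=5, C('a')=8, C('b')=12
L[0]='B': occ=0, LF[0]=C('B')+0=5+0=5
L[1]='b': occ=0, LF[1]=C('b')+0=12+0=12
L[2]='b': occ=1, LF[2]=C('b')+1=12+1=13
L[3]='A': occ=0, LF[3]=C('A')+0=1+0=1
L[4]='B': occ=1, LF[4]=C('B')+1=5+1=6
L[5]='b': occ=2, LF[5]=C('b')+2=12+2=14
L[6]='a': occ=0, LF[6]=C('a')+0=8+0=8
L[7]='b': occ=3, LF[7]=C('b')+3=12+3=15
L[8]='A': occ=1, LF[8]=C('A')+1=1+1=2
L[9]='b': occ=4, LF[9]=C('b')+4=12+4=16
L[10]='A': occ=2, LF[10]=C('A')+2=1+2=3
L[11]='$': occ=0, LF[11]=C('$')+0=0+0=0
L[12]='a': occ=1, LF[12]=C('a')+1=8+1=9
L[13]='b': occ=5, LF[13]=C('b')+5=12+5=17
L[14]='b': occ=6, LF[14]=C('b')+6=12+6=18
L[15]='a': occ=2, LF[15]=C('a')+2=8+2=10
L[16]='A': occ=3, LF[16]=C('A')+3=1+3=4
L[17]='a': occ=3, LF[17]=C('a')+3=8+3=11
L[18]='b': occ=7, LF[18]=C('b')+7=12+7=19
L[19]='B': occ=2, LF[19]=C('B')+2=5+2=7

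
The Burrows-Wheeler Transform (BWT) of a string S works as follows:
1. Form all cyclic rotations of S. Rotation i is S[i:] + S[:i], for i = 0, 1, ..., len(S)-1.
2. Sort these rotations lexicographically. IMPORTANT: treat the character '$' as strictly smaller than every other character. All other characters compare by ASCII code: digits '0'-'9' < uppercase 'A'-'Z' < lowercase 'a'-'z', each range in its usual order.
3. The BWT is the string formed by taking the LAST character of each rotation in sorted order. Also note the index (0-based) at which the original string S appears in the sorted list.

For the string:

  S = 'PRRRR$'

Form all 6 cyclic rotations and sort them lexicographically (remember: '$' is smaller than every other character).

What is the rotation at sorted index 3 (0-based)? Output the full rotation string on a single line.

All 6 rotations (rotation i = S[i:]+S[:i]):
  rot[0] = PRRRR$
  rot[1] = RRRR$P
  rot[2] = RRR$PR
  rot[3] = RR$PRR
  rot[4] = R$PRRR
  rot[5] = $PRRRR
Sorted (with $ < everything):
  sorted[0] = $PRRRR
  sorted[1] = PRRRR$
  sorted[2] = R$PRRR
  sorted[3] = RR$PRR
  sorted[4] = RRR$PR
  sorted[5] = RRRR$P
sorted[3] = RR$PRR

Answer: RR$PRR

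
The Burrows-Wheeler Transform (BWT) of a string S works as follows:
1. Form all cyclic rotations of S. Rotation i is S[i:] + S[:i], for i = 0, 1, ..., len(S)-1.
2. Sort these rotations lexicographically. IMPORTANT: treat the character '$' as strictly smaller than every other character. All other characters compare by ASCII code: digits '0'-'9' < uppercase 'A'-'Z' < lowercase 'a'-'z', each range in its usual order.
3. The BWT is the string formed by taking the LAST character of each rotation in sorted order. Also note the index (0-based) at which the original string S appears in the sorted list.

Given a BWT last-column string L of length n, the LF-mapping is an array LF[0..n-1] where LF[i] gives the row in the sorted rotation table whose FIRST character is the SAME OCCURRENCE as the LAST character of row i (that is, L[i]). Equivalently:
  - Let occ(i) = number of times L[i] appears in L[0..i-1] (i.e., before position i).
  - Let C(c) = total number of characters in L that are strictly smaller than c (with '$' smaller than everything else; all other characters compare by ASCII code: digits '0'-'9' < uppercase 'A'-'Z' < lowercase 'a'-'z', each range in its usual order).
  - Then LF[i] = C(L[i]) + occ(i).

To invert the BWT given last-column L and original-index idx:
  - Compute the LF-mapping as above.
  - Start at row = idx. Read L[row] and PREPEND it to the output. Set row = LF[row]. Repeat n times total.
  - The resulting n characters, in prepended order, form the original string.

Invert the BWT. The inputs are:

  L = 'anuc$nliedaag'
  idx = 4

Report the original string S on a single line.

LF mapping: 1 10 12 4 0 11 9 8 6 5 2 3 7
Walk LF starting at row 4, prepending L[row]:
  step 1: row=4, L[4]='$', prepend. Next row=LF[4]=0
  step 2: row=0, L[0]='a', prepend. Next row=LF[0]=1
  step 3: row=1, L[1]='n', prepend. Next row=LF[1]=10
  step 4: row=10, L[10]='a', prepend. Next row=LF[10]=2
  step 5: row=2, L[2]='u', prepend. Next row=LF[2]=12
  step 6: row=12, L[12]='g', prepend. Next row=LF[12]=7
  step 7: row=7, L[7]='i', prepend. Next row=LF[7]=8
  step 8: row=8, L[8]='e', prepend. Next row=LF[8]=6
  step 9: row=6, L[6]='l', prepend. Next row=LF[6]=9
  step 10: row=9, L[9]='d', prepend. Next row=LF[9]=5
  step 11: row=5, L[5]='n', prepend. Next row=LF[5]=11
  step 12: row=11, L[11]='a', prepend. Next row=LF[11]=3
  step 13: row=3, L[3]='c', prepend. Next row=LF[3]=4
Reversed output: candleiguana$

Answer: candleiguana$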